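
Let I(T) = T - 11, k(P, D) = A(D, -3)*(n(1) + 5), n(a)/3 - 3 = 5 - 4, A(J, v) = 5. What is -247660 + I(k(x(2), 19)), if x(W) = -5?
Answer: -247586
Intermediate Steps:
n(a) = 12 (n(a) = 9 + 3*(5 - 4) = 9 + 3*1 = 9 + 3 = 12)
k(P, D) = 85 (k(P, D) = 5*(12 + 5) = 5*17 = 85)
I(T) = -11 + T
-247660 + I(k(x(2), 19)) = -247660 + (-11 + 85) = -247660 + 74 = -247586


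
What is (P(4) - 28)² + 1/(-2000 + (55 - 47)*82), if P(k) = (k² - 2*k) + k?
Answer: 344063/1344 ≈ 256.00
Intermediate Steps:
P(k) = k² - k
(P(4) - 28)² + 1/(-2000 + (55 - 47)*82) = (4*(-1 + 4) - 28)² + 1/(-2000 + (55 - 47)*82) = (4*3 - 28)² + 1/(-2000 + 8*82) = (12 - 28)² + 1/(-2000 + 656) = (-16)² + 1/(-1344) = 256 - 1/1344 = 344063/1344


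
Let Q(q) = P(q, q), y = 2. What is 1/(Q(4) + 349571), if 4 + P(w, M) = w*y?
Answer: 1/349575 ≈ 2.8606e-6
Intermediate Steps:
P(w, M) = -4 + 2*w (P(w, M) = -4 + w*2 = -4 + 2*w)
Q(q) = -4 + 2*q
1/(Q(4) + 349571) = 1/((-4 + 2*4) + 349571) = 1/((-4 + 8) + 349571) = 1/(4 + 349571) = 1/349575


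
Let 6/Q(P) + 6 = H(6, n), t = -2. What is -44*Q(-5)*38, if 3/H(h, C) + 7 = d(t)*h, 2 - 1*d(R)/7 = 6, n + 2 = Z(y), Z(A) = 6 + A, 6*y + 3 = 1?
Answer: 585200/351 ≈ 1667.2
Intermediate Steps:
y = -⅓ (y = -½ + (⅙)*1 = -½ + ⅙ = -⅓ ≈ -0.33333)
n = 11/3 (n = -2 + (6 - ⅓) = -2 + 17/3 = 11/3 ≈ 3.6667)
d(R) = -28 (d(R) = 14 - 7*6 = 14 - 42 = -28)
H(h, C) = 3/(-7 - 28*h)
Q(P) = -350/351 (Q(P) = 6/(-6 + 3/(7*(-1 - 4*6))) = 6/(-6 + 3/(7*(-1 - 24))) = 6/(-6 + (3/7)/(-25)) = 6/(-6 + (3/7)*(-1/25)) = 6/(-6 - 3/175) = 6/(-1053/175) = 6*(-175/1053) = -350/351)
-44*Q(-5)*38 = -44*(-350/351)*38 = (15400/351)*38 = 585200/351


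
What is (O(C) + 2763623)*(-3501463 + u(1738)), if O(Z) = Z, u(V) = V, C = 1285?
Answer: -9676417650300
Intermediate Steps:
(O(C) + 2763623)*(-3501463 + u(1738)) = (1285 + 2763623)*(-3501463 + 1738) = 2764908*(-3499725) = -9676417650300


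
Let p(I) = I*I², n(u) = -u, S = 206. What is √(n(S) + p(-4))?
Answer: 3*I*√30 ≈ 16.432*I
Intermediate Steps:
p(I) = I³
√(n(S) + p(-4)) = √(-1*206 + (-4)³) = √(-206 - 64) = √(-270) = 3*I*√30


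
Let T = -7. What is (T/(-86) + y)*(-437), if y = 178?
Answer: -6692655/86 ≈ -77822.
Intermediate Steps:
(T/(-86) + y)*(-437) = (-7/(-86) + 178)*(-437) = (-7*(-1/86) + 178)*(-437) = (7/86 + 178)*(-437) = (15315/86)*(-437) = -6692655/86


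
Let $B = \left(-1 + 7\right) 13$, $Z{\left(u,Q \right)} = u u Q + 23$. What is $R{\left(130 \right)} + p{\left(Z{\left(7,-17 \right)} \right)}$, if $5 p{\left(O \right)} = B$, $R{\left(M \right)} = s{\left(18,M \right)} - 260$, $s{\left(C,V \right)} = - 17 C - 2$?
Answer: $- \frac{2762}{5} \approx -552.4$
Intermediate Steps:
$s{\left(C,V \right)} = -2 - 17 C$
$R{\left(M \right)} = -568$ ($R{\left(M \right)} = \left(-2 - 306\right) - 260 = -308 - 260 = -568$)
$Z{\left(u,Q \right)} = 23 + Q u^{2}$ ($Z{\left(u,Q \right)} = u^{2} Q + 23 = Q u^{2} + 23 = 23 + Q u^{2}$)
$B = 78$ ($B = 6 \cdot 13 = 78$)
$p{\left(O \right)} = \frac{78}{5}$ ($p{\left(O \right)} = \frac{1}{5} \cdot 78 = \frac{78}{5}$)
$R{\left(130 \right)} + p{\left(Z{\left(7,-17 \right)} \right)} = -568 + \frac{78}{5} = - \frac{2762}{5}$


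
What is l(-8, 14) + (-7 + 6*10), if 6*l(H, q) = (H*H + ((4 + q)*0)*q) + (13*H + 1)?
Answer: 93/2 ≈ 46.500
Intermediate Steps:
l(H, q) = ⅙ + H²/6 + 13*H/6 (l(H, q) = ((H*H + ((4 + q)*0)*q) + (13*H + 1))/6 = ((H² + 0*q) + (1 + 13*H))/6 = ((H² + 0) + (1 + 13*H))/6 = (H² + (1 + 13*H))/6 = (1 + H² + 13*H)/6 = ⅙ + H²/6 + 13*H/6)
l(-8, 14) + (-7 + 6*10) = (⅙ + (⅙)*(-8)² + (13/6)*(-8)) + (-7 + 6*10) = (⅙ + (⅙)*64 - 52/3) + (-7 + 60) = (⅙ + 32/3 - 52/3) + 53 = -13/2 + 53 = 93/2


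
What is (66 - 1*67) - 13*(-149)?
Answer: 1936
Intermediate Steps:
(66 - 1*67) - 13*(-149) = (66 - 67) + 1937 = -1 + 1937 = 1936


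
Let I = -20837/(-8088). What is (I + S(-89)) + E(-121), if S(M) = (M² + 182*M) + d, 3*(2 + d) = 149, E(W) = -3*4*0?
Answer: -22179337/2696 ≈ -8226.8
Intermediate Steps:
E(W) = 0 (E(W) = -12*0 = 0)
d = 143/3 (d = -2 + (⅓)*149 = -2 + 149/3 = 143/3 ≈ 47.667)
I = 20837/8088 (I = -20837*(-1/8088) = 20837/8088 ≈ 2.5763)
S(M) = 143/3 + M² + 182*M (S(M) = (M² + 182*M) + 143/3 = 143/3 + M² + 182*M)
(I + S(-89)) + E(-121) = (20837/8088 + (143/3 + (-89)² + 182*(-89))) + 0 = (20837/8088 + (143/3 + 7921 - 16198)) + 0 = (20837/8088 - 24688/3) + 0 = -22179337/2696 + 0 = -22179337/2696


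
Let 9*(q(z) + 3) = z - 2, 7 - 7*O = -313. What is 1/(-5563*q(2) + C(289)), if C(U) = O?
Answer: 7/117143 ≈ 5.9756e-5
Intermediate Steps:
O = 320/7 (O = 1 - 1/7*(-313) = 1 + 313/7 = 320/7 ≈ 45.714)
q(z) = -29/9 + z/9 (q(z) = -3 + (z - 2)/9 = -3 + (-2 + z)/9 = -3 + (-2/9 + z/9) = -29/9 + z/9)
C(U) = 320/7
1/(-5563*q(2) + C(289)) = 1/(-5563*(-29/9 + (1/9)*2) + 320/7) = 1/(-5563*(-29/9 + 2/9) + 320/7) = 1/(-5563*(-3) + 320/7) = 1/(16689 + 320/7) = 1/(117143/7) = 7/117143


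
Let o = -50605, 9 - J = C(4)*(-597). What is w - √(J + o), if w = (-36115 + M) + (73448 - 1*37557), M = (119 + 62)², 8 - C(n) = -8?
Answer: 32537 - 2*I*√10261 ≈ 32537.0 - 202.59*I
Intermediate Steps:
C(n) = 16 (C(n) = 8 - 1*(-8) = 8 + 8 = 16)
M = 32761 (M = 181² = 32761)
w = 32537 (w = (-36115 + 32761) + (73448 - 1*37557) = -3354 + (73448 - 37557) = -3354 + 35891 = 32537)
J = 9561 (J = 9 - 16*(-597) = 9 - 1*(-9552) = 9 + 9552 = 9561)
w - √(J + o) = 32537 - √(9561 - 50605) = 32537 - √(-41044) = 32537 - 2*I*√10261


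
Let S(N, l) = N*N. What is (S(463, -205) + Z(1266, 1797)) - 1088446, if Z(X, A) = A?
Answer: -872280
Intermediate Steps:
S(N, l) = N²
(S(463, -205) + Z(1266, 1797)) - 1088446 = (463² + 1797) - 1088446 = (214369 + 1797) - 1088446 = 216166 - 1088446 = -872280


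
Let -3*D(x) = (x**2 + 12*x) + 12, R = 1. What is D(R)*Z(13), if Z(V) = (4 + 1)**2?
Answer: -625/3 ≈ -208.33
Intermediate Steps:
Z(V) = 25 (Z(V) = 5**2 = 25)
D(x) = -4 - 4*x - x**2/3 (D(x) = -((x**2 + 12*x) + 12)/3 = -(12 + x**2 + 12*x)/3 = -4 - 4*x - x**2/3)
D(R)*Z(13) = (-4 - 4*1 - 1/3*1**2)*25 = (-4 - 4 - 1/3*1)*25 = (-4 - 4 - 1/3)*25 = -25/3*25 = -625/3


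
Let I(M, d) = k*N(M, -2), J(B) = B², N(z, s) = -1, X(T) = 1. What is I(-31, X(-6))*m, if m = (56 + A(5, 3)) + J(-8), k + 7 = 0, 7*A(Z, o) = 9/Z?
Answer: 4209/5 ≈ 841.80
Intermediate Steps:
A(Z, o) = 9/(7*Z) (A(Z, o) = (9/Z)/7 = 9/(7*Z))
k = -7 (k = -7 + 0 = -7)
I(M, d) = 7 (I(M, d) = -7*(-1) = 7)
m = 4209/35 (m = (56 + (9/7)/5) + (-8)² = (56 + (9/7)*(⅕)) + 64 = (56 + 9/35) + 64 = 1969/35 + 64 = 4209/35 ≈ 120.26)
I(-31, X(-6))*m = 7*(4209/35) = 4209/5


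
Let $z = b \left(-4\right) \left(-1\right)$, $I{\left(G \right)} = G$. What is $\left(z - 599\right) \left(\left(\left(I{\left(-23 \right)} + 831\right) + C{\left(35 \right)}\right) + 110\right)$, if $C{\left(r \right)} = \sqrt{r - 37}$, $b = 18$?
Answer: $-483786 - 527 i \sqrt{2} \approx -4.8379 \cdot 10^{5} - 745.29 i$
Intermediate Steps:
$C{\left(r \right)} = \sqrt{-37 + r}$
$z = 72$ ($z = 18 \left(-4\right) \left(-1\right) = \left(-72\right) \left(-1\right) = 72$)
$\left(z - 599\right) \left(\left(\left(I{\left(-23 \right)} + 831\right) + C{\left(35 \right)}\right) + 110\right) = \left(72 - 599\right) \left(\left(\left(-23 + 831\right) + \sqrt{-37 + 35}\right) + 110\right) = - 527 \left(\left(808 + \sqrt{-2}\right) + 110\right) = - 527 \left(\left(808 + i \sqrt{2}\right) + 110\right) = - 527 \left(918 + i \sqrt{2}\right) = -483786 - 527 i \sqrt{2}$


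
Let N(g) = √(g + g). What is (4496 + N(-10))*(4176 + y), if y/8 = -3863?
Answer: -120169088 - 53456*I*√5 ≈ -1.2017e+8 - 1.1953e+5*I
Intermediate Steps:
y = -30904 (y = 8*(-3863) = -30904)
N(g) = √2*√g (N(g) = √(2*g) = √2*√g)
(4496 + N(-10))*(4176 + y) = (4496 + √2*√(-10))*(4176 - 30904) = (4496 + √2*(I*√10))*(-26728) = (4496 + 2*I*√5)*(-26728) = -120169088 - 53456*I*√5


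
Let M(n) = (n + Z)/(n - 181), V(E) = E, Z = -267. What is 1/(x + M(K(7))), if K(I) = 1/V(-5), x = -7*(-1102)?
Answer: 453/3495110 ≈ 0.00012961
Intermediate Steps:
x = 7714
K(I) = -⅕ (K(I) = 1/(-5) = -⅕)
M(n) = (-267 + n)/(-181 + n) (M(n) = (n - 267)/(n - 181) = (-267 + n)/(-181 + n))
1/(x + M(K(7))) = 1/(7714 + (-267 - ⅕)/(-181 - ⅕)) = 1/(7714 - 1336/5/(-906/5)) = 1/(7714 - 5/906*(-1336/5)) = 1/(7714 + 668/453) = 1/(3495110/453) = 453/3495110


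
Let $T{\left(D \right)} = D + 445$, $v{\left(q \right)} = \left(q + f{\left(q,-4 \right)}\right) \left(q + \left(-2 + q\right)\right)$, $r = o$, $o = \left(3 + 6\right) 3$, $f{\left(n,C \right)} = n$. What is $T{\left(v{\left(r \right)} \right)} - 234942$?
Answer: $-231689$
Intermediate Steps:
$o = 27$ ($o = 9 \cdot 3 = 27$)
$r = 27$
$v{\left(q \right)} = 2 q \left(-2 + 2 q\right)$ ($v{\left(q \right)} = \left(q + q\right) \left(q + \left(-2 + q\right)\right) = 2 q \left(-2 + 2 q\right)$)
$T{\left(D \right)} = 445 + D$
$T{\left(v{\left(r \right)} \right)} - 234942 = \left(445 + 4 \cdot 27 \left(-1 + 27\right)\right) - 234942 = \left(445 + 4 \cdot 27 \cdot 26\right) - 234942 = \left(445 + 2808\right) - 234942 = 3253 - 234942 = -231689$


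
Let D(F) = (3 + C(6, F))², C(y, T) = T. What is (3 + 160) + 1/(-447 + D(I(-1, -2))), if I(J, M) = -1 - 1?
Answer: 72697/446 ≈ 163.00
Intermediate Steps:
I(J, M) = -2
D(F) = (3 + F)²
(3 + 160) + 1/(-447 + D(I(-1, -2))) = (3 + 160) + 1/(-447 + (3 - 2)²) = 163 + 1/(-447 + 1²) = 163 + 1/(-447 + 1) = 163 + 1/(-446) = 163 - 1/446 = 72697/446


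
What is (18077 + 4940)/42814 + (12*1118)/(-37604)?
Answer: 72784661/402494414 ≈ 0.18083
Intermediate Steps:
(18077 + 4940)/42814 + (12*1118)/(-37604) = 23017*(1/42814) + 13416*(-1/37604) = 23017/42814 - 3354/9401 = 72784661/402494414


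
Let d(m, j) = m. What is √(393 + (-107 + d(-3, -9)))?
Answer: √283 ≈ 16.823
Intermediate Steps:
√(393 + (-107 + d(-3, -9))) = √(393 + (-107 - 3)) = √(393 - 110) = √283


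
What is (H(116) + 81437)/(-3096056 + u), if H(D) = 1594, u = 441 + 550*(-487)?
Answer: -27677/1121155 ≈ -0.024686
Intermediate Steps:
u = -267409 (u = 441 - 267850 = -267409)
(H(116) + 81437)/(-3096056 + u) = (1594 + 81437)/(-3096056 - 267409) = 83031/(-3363465) = 83031*(-1/3363465) = -27677/1121155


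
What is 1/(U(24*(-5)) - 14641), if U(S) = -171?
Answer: -1/14812 ≈ -6.7513e-5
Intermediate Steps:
1/(U(24*(-5)) - 14641) = 1/(-171 - 14641) = 1/(-14812) = -1/14812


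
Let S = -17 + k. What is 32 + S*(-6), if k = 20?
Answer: 14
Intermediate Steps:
S = 3 (S = -17 + 20 = 3)
32 + S*(-6) = 32 + 3*(-6) = 32 - 18 = 14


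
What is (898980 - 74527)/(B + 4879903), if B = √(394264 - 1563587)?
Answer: 4023250668059/23813454458732 - 824453*I*√1169323/23813454458732 ≈ 0.16895 - 3.7438e-5*I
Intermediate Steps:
B = I*√1169323 (B = √(-1169323) = I*√1169323 ≈ 1081.4*I)
(898980 - 74527)/(B + 4879903) = (898980 - 74527)/(I*√1169323 + 4879903) = 824453/(4879903 + I*√1169323)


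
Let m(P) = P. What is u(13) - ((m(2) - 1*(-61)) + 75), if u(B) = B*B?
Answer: 31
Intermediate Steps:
u(B) = B**2
u(13) - ((m(2) - 1*(-61)) + 75) = 13**2 - ((2 - 1*(-61)) + 75) = 169 - ((2 + 61) + 75) = 169 - (63 + 75) = 169 - 1*138 = 169 - 138 = 31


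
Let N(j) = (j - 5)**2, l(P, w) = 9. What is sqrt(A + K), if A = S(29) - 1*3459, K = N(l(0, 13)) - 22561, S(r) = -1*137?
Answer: I*sqrt(26141) ≈ 161.68*I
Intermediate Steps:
S(r) = -137
N(j) = (-5 + j)**2
K = -22545 (K = (-5 + 9)**2 - 22561 = 4**2 - 22561 = 16 - 22561 = -22545)
A = -3596 (A = -137 - 1*3459 = -137 - 3459 = -3596)
sqrt(A + K) = sqrt(-3596 - 22545) = sqrt(-26141) = I*sqrt(26141)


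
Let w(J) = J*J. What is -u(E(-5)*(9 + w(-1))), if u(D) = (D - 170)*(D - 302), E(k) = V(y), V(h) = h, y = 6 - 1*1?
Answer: -30240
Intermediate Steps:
y = 5 (y = 6 - 1 = 5)
w(J) = J**2
E(k) = 5
u(D) = (-302 + D)*(-170 + D) (u(D) = (-170 + D)*(-302 + D) = (-302 + D)*(-170 + D))
-u(E(-5)*(9 + w(-1))) = -(51340 + (5*(9 + (-1)**2))**2 - 2360*(9 + (-1)**2)) = -(51340 + (5*(9 + 1))**2 - 2360*(9 + 1)) = -(51340 + (5*10)**2 - 2360*10) = -(51340 + 50**2 - 472*50) = -(51340 + 2500 - 23600) = -1*30240 = -30240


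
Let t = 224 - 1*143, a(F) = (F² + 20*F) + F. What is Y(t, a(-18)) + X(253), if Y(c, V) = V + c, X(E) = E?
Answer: 280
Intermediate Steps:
a(F) = F² + 21*F
t = 81 (t = 224 - 143 = 81)
Y(t, a(-18)) + X(253) = (-18*(21 - 18) + 81) + 253 = (-18*3 + 81) + 253 = (-54 + 81) + 253 = 27 + 253 = 280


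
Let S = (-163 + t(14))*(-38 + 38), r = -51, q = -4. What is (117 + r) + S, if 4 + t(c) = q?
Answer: 66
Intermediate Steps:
t(c) = -8 (t(c) = -4 - 4 = -8)
S = 0 (S = (-163 - 8)*(-38 + 38) = -171*0 = 0)
(117 + r) + S = (117 - 51) + 0 = 66 + 0 = 66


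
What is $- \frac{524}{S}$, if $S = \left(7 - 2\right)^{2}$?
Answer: $- \frac{524}{25} \approx -20.96$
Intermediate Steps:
$S = 25$ ($S = 5^{2} = 25$)
$- \frac{524}{S} = - \frac{524}{25}$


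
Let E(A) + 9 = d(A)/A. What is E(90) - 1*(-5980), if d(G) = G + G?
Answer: 5973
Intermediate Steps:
d(G) = 2*G
E(A) = -7 (E(A) = -9 + (2*A)/A = -9 + 2 = -7)
E(90) - 1*(-5980) = -7 - 1*(-5980) = -7 + 5980 = 5973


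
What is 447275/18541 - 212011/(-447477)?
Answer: 204076171126/8296671057 ≈ 24.597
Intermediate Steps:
447275/18541 - 212011/(-447477) = 447275*(1/18541) - 212011*(-1/447477) = 447275/18541 + 212011/447477 = 204076171126/8296671057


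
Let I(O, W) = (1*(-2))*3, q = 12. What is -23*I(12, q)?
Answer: 138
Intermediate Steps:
I(O, W) = -6 (I(O, W) = -2*3 = -6)
-23*I(12, q) = -23*(-6) = 138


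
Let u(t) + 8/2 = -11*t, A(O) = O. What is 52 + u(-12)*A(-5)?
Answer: -588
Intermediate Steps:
u(t) = -4 - 11*t
52 + u(-12)*A(-5) = 52 + (-4 - 11*(-12))*(-5) = 52 + (-4 + 132)*(-5) = 52 + 128*(-5) = 52 - 640 = -588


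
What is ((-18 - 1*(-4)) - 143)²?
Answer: 24649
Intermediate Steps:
((-18 - 1*(-4)) - 143)² = ((-18 + 4) - 143)² = (-14 - 143)² = (-157)² = 24649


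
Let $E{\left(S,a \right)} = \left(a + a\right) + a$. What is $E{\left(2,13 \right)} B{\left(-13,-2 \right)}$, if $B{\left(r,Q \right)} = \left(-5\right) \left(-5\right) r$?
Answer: $-12675$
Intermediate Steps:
$B{\left(r,Q \right)} = 25 r$
$E{\left(S,a \right)} = 3 a$ ($E{\left(S,a \right)} = 2 a + a = 3 a$)
$E{\left(2,13 \right)} B{\left(-13,-2 \right)} = 3 \cdot 13 \cdot 25 \left(-13\right) = 39 \left(-325\right) = -12675$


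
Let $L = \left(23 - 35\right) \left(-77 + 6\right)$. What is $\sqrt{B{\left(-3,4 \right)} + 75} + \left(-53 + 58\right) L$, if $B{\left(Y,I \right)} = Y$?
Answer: $4260 + 6 \sqrt{2} \approx 4268.5$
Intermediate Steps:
$L = 852$ ($L = \left(-12\right) \left(-71\right) = 852$)
$\sqrt{B{\left(-3,4 \right)} + 75} + \left(-53 + 58\right) L = \sqrt{-3 + 75} + \left(-53 + 58\right) 852 = \sqrt{72} + 5 \cdot 852 = 6 \sqrt{2} + 4260 = 4260 + 6 \sqrt{2}$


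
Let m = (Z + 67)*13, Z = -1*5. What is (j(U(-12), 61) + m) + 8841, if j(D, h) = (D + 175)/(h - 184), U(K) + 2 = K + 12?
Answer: 1186408/123 ≈ 9645.6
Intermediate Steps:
U(K) = 10 + K (U(K) = -2 + (K + 12) = -2 + (12 + K) = 10 + K)
j(D, h) = (175 + D)/(-184 + h)
Z = -5
m = 806 (m = (-5 + 67)*13 = 62*13 = 806)
(j(U(-12), 61) + m) + 8841 = ((175 + (10 - 12))/(-184 + 61) + 806) + 8841 = ((175 - 2)/(-123) + 806) + 8841 = (-1/123*173 + 806) + 8841 = (-173/123 + 806) + 8841 = 98965/123 + 8841 = 1186408/123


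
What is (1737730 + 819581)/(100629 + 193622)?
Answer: 2557311/294251 ≈ 8.6909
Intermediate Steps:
(1737730 + 819581)/(100629 + 193622) = 2557311/294251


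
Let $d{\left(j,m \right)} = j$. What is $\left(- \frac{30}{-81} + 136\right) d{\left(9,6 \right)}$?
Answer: $\frac{3682}{3} \approx 1227.3$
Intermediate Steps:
$\left(- \frac{30}{-81} + 136\right) d{\left(9,6 \right)} = \left(- \frac{30}{-81} + 136\right) 9 = \left(\left(-30\right) \left(- \frac{1}{81}\right) + 136\right) 9 = \left(\frac{10}{27} + 136\right) 9 = \frac{3682}{27} \cdot 9 = \frac{3682}{3}$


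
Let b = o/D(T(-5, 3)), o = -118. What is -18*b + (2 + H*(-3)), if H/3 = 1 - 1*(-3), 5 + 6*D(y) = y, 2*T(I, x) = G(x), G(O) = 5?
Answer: -25658/5 ≈ -5131.6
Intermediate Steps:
T(I, x) = 5/2 (T(I, x) = (½)*5 = 5/2)
D(y) = -⅚ + y/6
b = 1416/5 (b = -118/(-⅚ + (⅙)*(5/2)) = -118/(-⅚ + 5/12) = -118/(-5/12) = -118*(-12/5) = 1416/5 ≈ 283.20)
H = 12 (H = 3*(1 - 1*(-3)) = 3*(1 + 3) = 3*4 = 12)
-18*b + (2 + H*(-3)) = -18*1416/5 + (2 + 12*(-3)) = -25488/5 + (2 - 36) = -25488/5 - 34 = -25658/5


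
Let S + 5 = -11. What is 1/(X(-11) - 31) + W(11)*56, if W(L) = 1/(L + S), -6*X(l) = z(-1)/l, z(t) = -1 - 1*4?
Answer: -115186/10255 ≈ -11.232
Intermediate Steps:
z(t) = -5 (z(t) = -1 - 4 = -5)
S = -16 (S = -5 - 11 = -16)
X(l) = 5/(6*l) (X(l) = -(-5)/(6*l) = 5/(6*l))
W(L) = 1/(-16 + L) (W(L) = 1/(L - 16) = 1/(-16 + L))
1/(X(-11) - 31) + W(11)*56 = 1/((⅚)/(-11) - 31) + 56/(-16 + 11) = 1/((⅚)*(-1/11) - 31) + 56/(-5) = 1/(-5/66 - 31) - ⅕*56 = 1/(-2051/66) - 56/5 = -66/2051 - 56/5 = -115186/10255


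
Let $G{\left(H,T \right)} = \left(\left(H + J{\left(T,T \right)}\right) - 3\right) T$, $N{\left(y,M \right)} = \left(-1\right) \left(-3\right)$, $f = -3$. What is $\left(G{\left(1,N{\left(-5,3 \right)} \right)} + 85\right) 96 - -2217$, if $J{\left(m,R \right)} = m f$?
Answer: $7209$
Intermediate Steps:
$J{\left(m,R \right)} = - 3 m$ ($J{\left(m,R \right)} = m \left(-3\right) = - 3 m$)
$N{\left(y,M \right)} = 3$
$G{\left(H,T \right)} = T \left(-3 + H - 3 T\right)$ ($G{\left(H,T \right)} = \left(\left(H - 3 T\right) - 3\right) T = \left(-3 + H - 3 T\right) T = T \left(-3 + H - 3 T\right)$)
$\left(G{\left(1,N{\left(-5,3 \right)} \right)} + 85\right) 96 - -2217 = \left(3 \left(-3 + 1 - 9\right) + 85\right) 96 - -2217 = \left(3 \left(-3 + 1 - 9\right) + 85\right) 96 + 2217 = \left(3 \left(-11\right) + 85\right) 96 + 2217 = \left(-33 + 85\right) 96 + 2217 = 52 \cdot 96 + 2217 = 4992 + 2217 = 7209$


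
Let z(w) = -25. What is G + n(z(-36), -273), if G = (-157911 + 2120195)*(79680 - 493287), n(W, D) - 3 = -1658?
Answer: -811614400043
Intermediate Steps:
n(W, D) = -1655 (n(W, D) = 3 - 1658 = -1655)
G = -811614398388 (G = 1962284*(-413607) = -811614398388)
G + n(z(-36), -273) = -811614398388 - 1655 = -811614400043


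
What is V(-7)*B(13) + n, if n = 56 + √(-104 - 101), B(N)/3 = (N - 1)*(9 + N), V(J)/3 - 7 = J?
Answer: 56 + I*√205 ≈ 56.0 + 14.318*I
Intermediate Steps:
V(J) = 21 + 3*J
B(N) = 3*(-1 + N)*(9 + N) (B(N) = 3*((N - 1)*(9 + N)) = 3*((-1 + N)*(9 + N)) = 3*(-1 + N)*(9 + N))
n = 56 + I*√205 (n = 56 + √(-205) = 56 + I*√205 ≈ 56.0 + 14.318*I)
V(-7)*B(13) + n = (21 + 3*(-7))*(-27 + 3*13² + 24*13) + (56 + I*√205) = (21 - 21)*(-27 + 3*169 + 312) + (56 + I*√205) = 0*(-27 + 507 + 312) + (56 + I*√205) = 0*792 + (56 + I*√205) = 0 + (56 + I*√205) = 56 + I*√205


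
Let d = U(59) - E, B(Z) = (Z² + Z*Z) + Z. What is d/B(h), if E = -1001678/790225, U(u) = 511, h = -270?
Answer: 14992839/4259312750 ≈ 0.0035200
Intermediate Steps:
B(Z) = Z + 2*Z² (B(Z) = (Z² + Z²) + Z = 2*Z² + Z = Z + 2*Z²)
E = -1001678/790225 (E = -1001678*1/790225 = -1001678/790225 ≈ -1.2676)
d = 404806653/790225 (d = 511 - 1*(-1001678/790225) = 511 + 1001678/790225 = 404806653/790225 ≈ 512.27)
d/B(h) = 404806653/(790225*((-270*(1 + 2*(-270))))) = 404806653/(790225*((-270*(1 - 540)))) = 404806653/(790225*((-270*(-539)))) = (404806653/790225)/145530 = (404806653/790225)*(1/145530) = 14992839/4259312750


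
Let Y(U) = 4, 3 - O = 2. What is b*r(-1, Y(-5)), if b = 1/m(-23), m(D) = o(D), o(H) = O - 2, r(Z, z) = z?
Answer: -4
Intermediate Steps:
O = 1 (O = 3 - 1*2 = 3 - 2 = 1)
o(H) = -1 (o(H) = 1 - 2 = -1)
m(D) = -1
b = -1 (b = 1/(-1) = -1)
b*r(-1, Y(-5)) = -1*4 = -4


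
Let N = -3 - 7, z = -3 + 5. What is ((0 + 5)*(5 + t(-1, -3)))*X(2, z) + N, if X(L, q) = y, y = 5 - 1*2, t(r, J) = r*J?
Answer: 110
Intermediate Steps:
t(r, J) = J*r
z = 2
y = 3 (y = 5 - 2 = 3)
X(L, q) = 3
N = -10
((0 + 5)*(5 + t(-1, -3)))*X(2, z) + N = ((0 + 5)*(5 - 3*(-1)))*3 - 10 = (5*(5 + 3))*3 - 10 = (5*8)*3 - 10 = 40*3 - 10 = 120 - 10 = 110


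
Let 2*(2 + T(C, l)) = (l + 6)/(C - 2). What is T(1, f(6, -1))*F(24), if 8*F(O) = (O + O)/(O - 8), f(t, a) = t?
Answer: -3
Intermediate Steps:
T(C, l) = -2 + (6 + l)/(2*(-2 + C)) (T(C, l) = -2 + ((l + 6)/(C - 2))/2 = -2 + ((6 + l)/(-2 + C))/2 = -2 + (6 + l)/(2*(-2 + C)))
F(O) = O/(4*(-8 + O)) (F(O) = ((O + O)/(O - 8))/8 = ((2*O)/(-8 + O))/8 = (2*O/(-8 + O))/8 = O/(4*(-8 + O)))
T(1, f(6, -1))*F(24) = ((14 + 6 - 4*1)/(2*(-2 + 1)))*((1/4)*24/(-8 + 24)) = ((1/2)*(14 + 6 - 4)/(-1))*((1/4)*24/16) = ((1/2)*(-1)*16)*((1/4)*24*(1/16)) = -8*3/8 = -3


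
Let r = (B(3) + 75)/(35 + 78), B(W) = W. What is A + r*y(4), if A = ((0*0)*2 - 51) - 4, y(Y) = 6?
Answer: -5747/113 ≈ -50.858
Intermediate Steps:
A = -55 (A = (0*2 - 51) - 4 = (0 - 51) - 4 = -51 - 4 = -55)
r = 78/113 (r = (3 + 75)/(35 + 78) = 78/113 ≈ 0.69027)
A + r*y(4) = -55 + (78/113)*6 = -55 + 468/113 = -5747/113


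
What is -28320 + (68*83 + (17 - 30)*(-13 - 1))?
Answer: -22494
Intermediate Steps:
-28320 + (68*83 + (17 - 30)*(-13 - 1)) = -28320 + (5644 - 13*(-14)) = -28320 + (5644 + 182) = -28320 + 5826 = -22494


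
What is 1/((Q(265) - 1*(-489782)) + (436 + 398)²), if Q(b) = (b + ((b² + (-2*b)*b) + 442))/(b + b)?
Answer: 265/314079811 ≈ 8.4373e-7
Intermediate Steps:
Q(b) = (442 + b - b²)/(2*b) (Q(b) = (b + ((b² - 2*b²) + 442))/((2*b)) = (b + (-b² + 442))*(1/(2*b)) = (b + (442 - b²))*(1/(2*b)) = (442 + b - b²)*(1/(2*b)) = (442 + b - b²)/(2*b))
1/((Q(265) - 1*(-489782)) + (436 + 398)²) = 1/(((½)*(442 - 1*265*(-1 + 265))/265 - 1*(-489782)) + (436 + 398)²) = 1/(((½)*(1/265)*(442 - 1*265*264) + 489782) + 834²) = 1/(((½)*(1/265)*(442 - 69960) + 489782) + 695556) = 1/(((½)*(1/265)*(-69518) + 489782) + 695556) = 1/((-34759/265 + 489782) + 695556) = 1/(129757471/265 + 695556) = 1/(314079811/265) = 265/314079811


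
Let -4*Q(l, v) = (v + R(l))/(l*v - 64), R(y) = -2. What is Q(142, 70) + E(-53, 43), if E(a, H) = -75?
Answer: -740717/9876 ≈ -75.002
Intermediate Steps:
Q(l, v) = -(-2 + v)/(4*(-64 + l*v)) (Q(l, v) = -(v - 2)/(4*(l*v - 64)) = -(-2 + v)/(4*(-64 + l*v)))
Q(142, 70) + E(-53, 43) = (2 - 1*70)/(4*(-64 + 142*70)) - 75 = (2 - 70)/(4*(-64 + 9940)) - 75 = (¼)*(-68)/9876 - 75 = (¼)*(1/9876)*(-68) - 75 = -17/9876 - 75 = -740717/9876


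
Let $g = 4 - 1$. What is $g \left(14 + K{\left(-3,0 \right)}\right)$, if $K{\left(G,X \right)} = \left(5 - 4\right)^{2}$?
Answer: $45$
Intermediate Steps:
$K{\left(G,X \right)} = 1$ ($K{\left(G,X \right)} = 1^{2} = 1$)
$g = 3$ ($g = 4 - 1 = 3$)
$g \left(14 + K{\left(-3,0 \right)}\right) = 3 \left(14 + 1\right) = 3 \cdot 15 = 45$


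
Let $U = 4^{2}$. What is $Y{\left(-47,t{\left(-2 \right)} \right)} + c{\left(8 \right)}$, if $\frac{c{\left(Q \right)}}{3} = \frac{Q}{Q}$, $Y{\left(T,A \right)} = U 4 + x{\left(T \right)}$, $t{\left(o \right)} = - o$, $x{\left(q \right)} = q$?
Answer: $20$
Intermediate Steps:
$U = 16$
$Y{\left(T,A \right)} = 64 + T$ ($Y{\left(T,A \right)} = 16 \cdot 4 + T = 64 + T$)
$c{\left(Q \right)} = 3$ ($c{\left(Q \right)} = 3 \frac{Q}{Q} = 3 \cdot 1 = 3$)
$Y{\left(-47,t{\left(-2 \right)} \right)} + c{\left(8 \right)} = \left(64 - 47\right) + 3 = 17 + 3 = 20$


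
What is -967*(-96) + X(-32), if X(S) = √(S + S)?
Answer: 92832 + 8*I ≈ 92832.0 + 8.0*I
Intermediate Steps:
X(S) = √2*√S (X(S) = √(2*S) = √2*√S)
-967*(-96) + X(-32) = -967*(-96) + √2*√(-32) = 92832 + √2*(4*I*√2) = 92832 + 8*I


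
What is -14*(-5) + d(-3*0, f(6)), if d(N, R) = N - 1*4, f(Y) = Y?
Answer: 66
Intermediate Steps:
d(N, R) = -4 + N (d(N, R) = N - 4 = -4 + N)
-14*(-5) + d(-3*0, f(6)) = -14*(-5) + (-4 - 3*0) = 70 + (-4 + 0) = 70 - 4 = 66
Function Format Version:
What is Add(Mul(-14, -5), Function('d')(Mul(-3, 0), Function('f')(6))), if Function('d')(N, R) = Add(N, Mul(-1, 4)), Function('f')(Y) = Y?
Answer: 66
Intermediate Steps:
Function('d')(N, R) = Add(-4, N) (Function('d')(N, R) = Add(N, -4) = Add(-4, N))
Add(Mul(-14, -5), Function('d')(Mul(-3, 0), Function('f')(6))) = Add(Mul(-14, -5), Add(-4, Mul(-3, 0))) = Add(70, Add(-4, 0)) = Add(70, -4) = 66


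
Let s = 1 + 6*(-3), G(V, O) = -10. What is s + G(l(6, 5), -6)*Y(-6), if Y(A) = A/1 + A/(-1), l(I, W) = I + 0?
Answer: -17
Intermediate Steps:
l(I, W) = I
Y(A) = 0 (Y(A) = A*1 + A*(-1) = A - A = 0)
s = -17 (s = 1 - 18 = -17)
s + G(l(6, 5), -6)*Y(-6) = -17 - 10*0 = -17 + 0 = -17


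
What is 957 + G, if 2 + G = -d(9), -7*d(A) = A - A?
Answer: 955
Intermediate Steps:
d(A) = 0 (d(A) = -(A - A)/7 = -⅐*0 = 0)
G = -2 (G = -2 - 1*0 = -2 + 0 = -2)
957 + G = 957 - 2 = 955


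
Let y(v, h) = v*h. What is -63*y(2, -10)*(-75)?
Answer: -94500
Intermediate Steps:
y(v, h) = h*v
-63*y(2, -10)*(-75) = -(-630)*2*(-75) = -63*(-20)*(-75) = 1260*(-75) = -94500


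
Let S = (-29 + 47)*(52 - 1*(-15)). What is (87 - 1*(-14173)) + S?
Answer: 15466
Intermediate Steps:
S = 1206 (S = 18*(52 + 15) = 18*67 = 1206)
(87 - 1*(-14173)) + S = (87 - 1*(-14173)) + 1206 = (87 + 14173) + 1206 = 14260 + 1206 = 15466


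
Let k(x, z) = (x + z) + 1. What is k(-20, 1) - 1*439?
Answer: -457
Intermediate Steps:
k(x, z) = 1 + x + z
k(-20, 1) - 1*439 = (1 - 20 + 1) - 1*439 = -18 - 439 = -457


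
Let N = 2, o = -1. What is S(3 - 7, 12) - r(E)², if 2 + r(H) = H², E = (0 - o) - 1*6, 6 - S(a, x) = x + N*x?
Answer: -559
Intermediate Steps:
S(a, x) = 6 - 3*x (S(a, x) = 6 - (x + 2*x) = 6 - 3*x)
E = -5 (E = (0 - 1*(-1)) - 1*6 = (0 + 1) - 6 = 1 - 6 = -5)
r(H) = -2 + H²
S(3 - 7, 12) - r(E)² = (6 - 3*12) - (-2 + (-5)²)² = (6 - 36) - (-2 + 25)² = -30 - 1*23² = -30 - 1*529 = -30 - 529 = -559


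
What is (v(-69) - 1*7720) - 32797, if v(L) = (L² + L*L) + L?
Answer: -31064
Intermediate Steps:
v(L) = L + 2*L² (v(L) = (L² + L²) + L = 2*L² + L = L + 2*L²)
(v(-69) - 1*7720) - 32797 = (-69*(1 + 2*(-69)) - 1*7720) - 32797 = (-69*(1 - 138) - 7720) - 32797 = (-69*(-137) - 7720) - 32797 = (9453 - 7720) - 32797 = 1733 - 32797 = -31064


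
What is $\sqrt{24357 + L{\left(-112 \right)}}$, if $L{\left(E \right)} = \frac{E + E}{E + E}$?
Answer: $\sqrt{24358} \approx 156.07$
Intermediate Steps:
$L{\left(E \right)} = 1$ ($L{\left(E \right)} = \frac{2 E}{2 E} = 2 E \frac{1}{2 E} = 1$)
$\sqrt{24357 + L{\left(-112 \right)}} = \sqrt{24357 + 1} = \sqrt{24358}$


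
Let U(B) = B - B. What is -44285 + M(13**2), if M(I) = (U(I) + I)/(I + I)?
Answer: -88569/2 ≈ -44285.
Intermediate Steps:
U(B) = 0
M(I) = 1/2 (M(I) = (0 + I)/(I + I) = I/((2*I)) = I*(1/(2*I)) = 1/2)
-44285 + M(13**2) = -44285 + 1/2 = -88569/2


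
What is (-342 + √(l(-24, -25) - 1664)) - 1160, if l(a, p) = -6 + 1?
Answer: -1502 + I*√1669 ≈ -1502.0 + 40.853*I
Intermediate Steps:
l(a, p) = -5
(-342 + √(l(-24, -25) - 1664)) - 1160 = (-342 + √(-5 - 1664)) - 1160 = (-342 + √(-1669)) - 1160 = (-342 + I*√1669) - 1160 = -1502 + I*√1669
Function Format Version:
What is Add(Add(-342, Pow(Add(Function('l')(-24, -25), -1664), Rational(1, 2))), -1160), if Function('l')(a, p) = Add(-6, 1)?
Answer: Add(-1502, Mul(I, Pow(1669, Rational(1, 2)))) ≈ Add(-1502.0, Mul(40.853, I))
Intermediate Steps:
Function('l')(a, p) = -5
Add(Add(-342, Pow(Add(Function('l')(-24, -25), -1664), Rational(1, 2))), -1160) = Add(Add(-342, Pow(Add(-5, -1664), Rational(1, 2))), -1160) = Add(Add(-342, Pow(-1669, Rational(1, 2))), -1160) = Add(Add(-342, Mul(I, Pow(1669, Rational(1, 2)))), -1160) = Add(-1502, Mul(I, Pow(1669, Rational(1, 2))))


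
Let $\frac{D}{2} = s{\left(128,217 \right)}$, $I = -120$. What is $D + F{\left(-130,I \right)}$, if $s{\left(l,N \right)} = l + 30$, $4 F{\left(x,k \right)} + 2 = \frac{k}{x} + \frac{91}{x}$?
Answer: $\frac{164089}{520} \approx 315.56$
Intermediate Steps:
$F{\left(x,k \right)} = - \frac{1}{2} + \frac{91}{4 x} + \frac{k}{4 x}$ ($F{\left(x,k \right)} = - \frac{1}{2} + \frac{\frac{k}{x} + \frac{91}{x}}{4} = - \frac{1}{2} + \frac{\frac{91}{x} + \frac{k}{x}}{4} = - \frac{1}{2} + \left(\frac{91}{4 x} + \frac{k}{4 x}\right) = - \frac{1}{2} + \frac{91}{4 x} + \frac{k}{4 x}$)
$s{\left(l,N \right)} = 30 + l$
$D = 316$ ($D = 2 \left(30 + 128\right) = 2 \cdot 158 = 316$)
$D + F{\left(-130,I \right)} = 316 + \frac{91 - 120 - -260}{4 \left(-130\right)} = 316 + \frac{1}{4} \left(- \frac{1}{130}\right) \left(91 - 120 + 260\right) = 316 + \frac{1}{4} \left(- \frac{1}{130}\right) 231 = 316 - \frac{231}{520} = \frac{164089}{520}$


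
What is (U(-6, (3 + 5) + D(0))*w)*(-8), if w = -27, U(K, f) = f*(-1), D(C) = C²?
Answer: -1728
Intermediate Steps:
U(K, f) = -f
(U(-6, (3 + 5) + D(0))*w)*(-8) = (-((3 + 5) + 0²)*(-27))*(-8) = (-(8 + 0)*(-27))*(-8) = (-1*8*(-27))*(-8) = -8*(-27)*(-8) = 216*(-8) = -1728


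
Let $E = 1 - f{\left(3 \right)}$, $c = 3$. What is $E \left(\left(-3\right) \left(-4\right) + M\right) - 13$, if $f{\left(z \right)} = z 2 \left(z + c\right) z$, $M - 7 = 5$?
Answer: $-2581$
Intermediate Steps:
$M = 12$ ($M = 7 + 5 = 12$)
$f{\left(z \right)} = z^{2} \left(6 + 2 z\right)$ ($f{\left(z \right)} = z 2 \left(z + 3\right) z = z 2 \left(3 + z\right) z = z \left(6 + 2 z\right) z = z^{2} \left(6 + 2 z\right)$)
$E = -107$ ($E = 1 - 2 \cdot 3^{2} \left(3 + 3\right) = 1 - 2 \cdot 9 \cdot 6 = 1 - 108 = -107$)
$E \left(\left(-3\right) \left(-4\right) + M\right) - 13 = - 107 \left(\left(-3\right) \left(-4\right) + 12\right) - 13 = - 107 \left(12 + 12\right) - 13 = \left(-107\right) 24 - 13 = -2568 - 13 = -2581$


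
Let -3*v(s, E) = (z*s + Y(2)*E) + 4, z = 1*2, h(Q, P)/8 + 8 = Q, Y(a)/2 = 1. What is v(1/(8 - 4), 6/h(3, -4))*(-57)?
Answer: 399/5 ≈ 79.800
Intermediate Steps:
Y(a) = 2 (Y(a) = 2*1 = 2)
h(Q, P) = -64 + 8*Q
z = 2
v(s, E) = -4/3 - 2*E/3 - 2*s/3 (v(s, E) = -((2*s + 2*E) + 4)/3 = -((2*E + 2*s) + 4)/3 = -(4 + 2*E + 2*s)/3 = -4/3 - 2*E/3 - 2*s/3)
v(1/(8 - 4), 6/h(3, -4))*(-57) = (-4/3 - 4/(-64 + 8*3) - 2/(3*(8 - 4)))*(-57) = (-4/3 - 4/(-64 + 24) - ⅔/4)*(-57) = (-4/3 - 4/(-40) - ⅔*¼)*(-57) = (-4/3 - 4*(-1)/40 - ⅙)*(-57) = (-4/3 - ⅔*(-3/20) - ⅙)*(-57) = (-4/3 + ⅒ - ⅙)*(-57) = -7/5*(-57) = 399/5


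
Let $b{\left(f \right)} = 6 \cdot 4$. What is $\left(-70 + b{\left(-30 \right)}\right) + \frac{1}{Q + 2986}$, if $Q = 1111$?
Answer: $- \frac{188461}{4097} \approx -46.0$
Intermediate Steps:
$b{\left(f \right)} = 24$
$\left(-70 + b{\left(-30 \right)}\right) + \frac{1}{Q + 2986} = \left(-70 + 24\right) + \frac{1}{1111 + 2986} = -46 + \frac{1}{4097} = - \frac{188461}{4097}$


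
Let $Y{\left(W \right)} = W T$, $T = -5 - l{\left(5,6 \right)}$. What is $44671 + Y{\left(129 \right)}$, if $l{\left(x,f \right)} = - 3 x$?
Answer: $45961$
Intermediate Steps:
$T = 10$ ($T = -5 - \left(-3\right) 5 = -5 - -15 = -5 + 15 = 10$)
$Y{\left(W \right)} = 10 W$ ($Y{\left(W \right)} = W 10 = 10 W$)
$44671 + Y{\left(129 \right)} = 44671 + 10 \cdot 129 = 44671 + 1290 = 45961$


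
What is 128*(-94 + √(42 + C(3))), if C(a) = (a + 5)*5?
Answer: -12032 + 128*√82 ≈ -10873.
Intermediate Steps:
C(a) = 25 + 5*a (C(a) = (5 + a)*5 = 25 + 5*a)
128*(-94 + √(42 + C(3))) = 128*(-94 + √(42 + (25 + 5*3))) = 128*(-94 + √(42 + (25 + 15))) = 128*(-94 + √(42 + 40)) = 128*(-94 + √82) = -12032 + 128*√82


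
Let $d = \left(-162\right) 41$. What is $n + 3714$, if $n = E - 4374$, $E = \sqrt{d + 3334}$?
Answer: $-660 + 2 i \sqrt{827} \approx -660.0 + 57.515 i$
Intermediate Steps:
$d = -6642$
$E = 2 i \sqrt{827}$ ($E = \sqrt{-6642 + 3334} = \sqrt{-3308} = 2 i \sqrt{827} \approx 57.515 i$)
$n = -4374 + 2 i \sqrt{827}$ ($n = 2 i \sqrt{827} - 4374 = -4374 + 2 i \sqrt{827} \approx -4374.0 + 57.515 i$)
$n + 3714 = \left(-4374 + 2 i \sqrt{827}\right) + 3714 = -660 + 2 i \sqrt{827}$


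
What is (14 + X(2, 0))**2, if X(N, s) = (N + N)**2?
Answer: 900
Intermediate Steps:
X(N, s) = 4*N**2 (X(N, s) = (2*N)**2 = 4*N**2)
(14 + X(2, 0))**2 = (14 + 4*2**2)**2 = (14 + 4*4)**2 = (14 + 16)**2 = 30**2 = 900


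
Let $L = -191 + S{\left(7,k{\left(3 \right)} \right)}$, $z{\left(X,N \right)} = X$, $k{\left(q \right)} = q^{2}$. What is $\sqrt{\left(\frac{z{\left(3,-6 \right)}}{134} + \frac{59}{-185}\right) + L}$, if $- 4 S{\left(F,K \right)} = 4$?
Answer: $\frac{i \sqrt{118174698490}}{24790} \approx 13.867 i$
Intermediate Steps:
$S{\left(F,K \right)} = -1$ ($S{\left(F,K \right)} = \left(- \frac{1}{4}\right) 4 = -1$)
$L = -192$ ($L = -191 - 1 = -192$)
$\sqrt{\left(\frac{z{\left(3,-6 \right)}}{134} + \frac{59}{-185}\right) + L} = \sqrt{\left(\frac{3}{134} + \frac{59}{-185}\right) - 192} = \sqrt{\left(3 \cdot \frac{1}{134} + 59 \left(- \frac{1}{185}\right)\right) - 192} = \sqrt{\left(\frac{3}{134} - \frac{59}{185}\right) - 192} = \sqrt{- \frac{7351}{24790} - 192} = \sqrt{- \frac{4767031}{24790}} = \frac{i \sqrt{118174698490}}{24790}$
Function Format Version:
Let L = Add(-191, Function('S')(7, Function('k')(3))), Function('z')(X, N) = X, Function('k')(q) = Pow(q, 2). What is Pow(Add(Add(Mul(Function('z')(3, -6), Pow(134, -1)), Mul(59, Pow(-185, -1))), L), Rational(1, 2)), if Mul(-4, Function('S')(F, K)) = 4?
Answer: Mul(Rational(1, 24790), I, Pow(118174698490, Rational(1, 2))) ≈ Mul(13.867, I)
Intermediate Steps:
Function('S')(F, K) = -1 (Function('S')(F, K) = Mul(Rational(-1, 4), 4) = -1)
L = -192 (L = Add(-191, -1) = -192)
Pow(Add(Add(Mul(Function('z')(3, -6), Pow(134, -1)), Mul(59, Pow(-185, -1))), L), Rational(1, 2)) = Pow(Add(Add(Mul(3, Pow(134, -1)), Mul(59, Pow(-185, -1))), -192), Rational(1, 2)) = Pow(Add(Add(Mul(3, Rational(1, 134)), Mul(59, Rational(-1, 185))), -192), Rational(1, 2)) = Pow(Add(Add(Rational(3, 134), Rational(-59, 185)), -192), Rational(1, 2)) = Pow(Add(Rational(-7351, 24790), -192), Rational(1, 2)) = Pow(Rational(-4767031, 24790), Rational(1, 2)) = Mul(Rational(1, 24790), I, Pow(118174698490, Rational(1, 2)))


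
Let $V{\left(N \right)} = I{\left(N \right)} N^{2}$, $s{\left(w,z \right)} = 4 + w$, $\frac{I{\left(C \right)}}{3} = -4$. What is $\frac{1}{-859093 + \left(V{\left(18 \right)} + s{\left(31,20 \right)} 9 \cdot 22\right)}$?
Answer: $- \frac{1}{856051} \approx -1.1682 \cdot 10^{-6}$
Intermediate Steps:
$I{\left(C \right)} = -12$ ($I{\left(C \right)} = 3 \left(-4\right) = -12$)
$V{\left(N \right)} = - 12 N^{2}$
$\frac{1}{-859093 + \left(V{\left(18 \right)} + s{\left(31,20 \right)} 9 \cdot 22\right)} = \frac{1}{-859093 - \left(3888 - \left(4 + 31\right) 9 \cdot 22\right)} = \frac{1}{-859093 + \left(\left(-12\right) 324 + 35 \cdot 198\right)} = \frac{1}{-859093 + \left(-3888 + 6930\right)} = \frac{1}{-859093 + 3042} = \frac{1}{-856051} = - \frac{1}{856051}$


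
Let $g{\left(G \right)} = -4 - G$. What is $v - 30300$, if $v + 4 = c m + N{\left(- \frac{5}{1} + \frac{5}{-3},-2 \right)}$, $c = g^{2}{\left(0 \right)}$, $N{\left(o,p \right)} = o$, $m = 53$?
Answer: $- \frac{88388}{3} \approx -29463.0$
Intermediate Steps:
$c = 16$ ($c = \left(-4 - 0\right)^{2} = \left(-4 + 0\right)^{2} = \left(-4\right)^{2} = 16$)
$v = \frac{2512}{3}$ ($v = -4 + \left(16 \cdot 53 + \left(- \frac{5}{1} + \frac{5}{-3}\right)\right) = -4 + \left(848 + \left(\left(-5\right) 1 + 5 \left(- \frac{1}{3}\right)\right)\right) = -4 + \left(848 - \frac{20}{3}\right) = -4 + \frac{2524}{3} = \frac{2512}{3} \approx 837.33$)
$v - 30300 = \frac{2512}{3} - 30300 = - \frac{88388}{3}$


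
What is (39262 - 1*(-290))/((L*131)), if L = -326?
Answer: -19776/21353 ≈ -0.92615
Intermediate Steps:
(39262 - 1*(-290))/((L*131)) = (39262 - 1*(-290))/((-326*131)) = (39262 + 290)/(-42706) = 39552*(-1/42706) = -19776/21353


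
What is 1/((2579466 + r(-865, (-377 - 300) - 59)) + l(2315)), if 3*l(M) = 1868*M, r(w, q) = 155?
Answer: 3/12063283 ≈ 2.4869e-7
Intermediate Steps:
l(M) = 1868*M/3 (l(M) = (1868*M)/3 = 1868*M/3)
1/((2579466 + r(-865, (-377 - 300) - 59)) + l(2315)) = 1/((2579466 + 155) + (1868/3)*2315) = 1/(2579621 + 4324420/3) = 1/(12063283/3) = 3/12063283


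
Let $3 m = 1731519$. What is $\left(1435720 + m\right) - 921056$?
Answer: $1091837$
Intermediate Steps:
$m = 577173$ ($m = \frac{1}{3} \cdot 1731519 = 577173$)
$\left(1435720 + m\right) - 921056 = \left(1435720 + 577173\right) - 921056 = 2012893 - 921056 = 1091837$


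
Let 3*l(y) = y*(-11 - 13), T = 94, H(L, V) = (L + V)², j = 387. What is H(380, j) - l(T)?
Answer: 589041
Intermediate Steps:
l(y) = -8*y (l(y) = (y*(-11 - 13))/3 = (y*(-24))/3 = (-24*y)/3 = -8*y)
H(380, j) - l(T) = (380 + 387)² - (-8)*94 = 767² - 1*(-752) = 588289 + 752 = 589041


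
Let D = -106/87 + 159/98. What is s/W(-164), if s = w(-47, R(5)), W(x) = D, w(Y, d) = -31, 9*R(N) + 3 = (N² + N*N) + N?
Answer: -264306/3445 ≈ -76.722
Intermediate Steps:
R(N) = -⅓ + N/9 + 2*N²/9 (R(N) = -⅓ + ((N² + N*N) + N)/9 = -⅓ + ((N² + N²) + N)/9 = -⅓ + (2*N² + N)/9 = -⅓ + (N + 2*N²)/9 = -⅓ + (N/9 + 2*N²/9) = -⅓ + N/9 + 2*N²/9)
D = 3445/8526 (D = -106*1/87 + 159*(1/98) = -106/87 + 159/98 = 3445/8526 ≈ 0.40406)
W(x) = 3445/8526
s = -31
s/W(-164) = -31/3445/8526 = -31*8526/3445 = -264306/3445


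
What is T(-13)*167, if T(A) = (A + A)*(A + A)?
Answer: 112892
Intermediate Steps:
T(A) = 4*A**2 (T(A) = (2*A)*(2*A) = 4*A**2)
T(-13)*167 = (4*(-13)**2)*167 = (4*169)*167 = 676*167 = 112892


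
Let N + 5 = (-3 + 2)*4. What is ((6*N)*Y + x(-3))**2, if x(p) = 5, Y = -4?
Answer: 48841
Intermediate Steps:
N = -9 (N = -5 + (-3 + 2)*4 = -5 - 1*4 = -5 - 4 = -9)
((6*N)*Y + x(-3))**2 = ((6*(-9))*(-4) + 5)**2 = (-54*(-4) + 5)**2 = (216 + 5)**2 = 221**2 = 48841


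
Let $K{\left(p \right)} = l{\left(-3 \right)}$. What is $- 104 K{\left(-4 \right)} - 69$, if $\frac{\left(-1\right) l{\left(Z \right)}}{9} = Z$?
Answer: $-2877$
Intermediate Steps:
$l{\left(Z \right)} = - 9 Z$
$K{\left(p \right)} = 27$ ($K{\left(p \right)} = \left(-9\right) \left(-3\right) = 27$)
$- 104 K{\left(-4 \right)} - 69 = \left(-104\right) 27 - 69 = -2808 - 69 = -2877$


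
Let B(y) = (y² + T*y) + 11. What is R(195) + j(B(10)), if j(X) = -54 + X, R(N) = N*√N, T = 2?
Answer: 77 + 195*√195 ≈ 2800.0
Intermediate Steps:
R(N) = N^(3/2)
B(y) = 11 + y² + 2*y (B(y) = (y² + 2*y) + 11 = 11 + y² + 2*y)
R(195) + j(B(10)) = 195^(3/2) + (-54 + (11 + 10² + 2*10)) = 195*√195 + (-54 + (11 + 100 + 20)) = 195*√195 + (-54 + 131) = 195*√195 + 77 = 77 + 195*√195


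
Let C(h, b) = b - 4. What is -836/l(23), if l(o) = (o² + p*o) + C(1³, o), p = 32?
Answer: -209/321 ≈ -0.65109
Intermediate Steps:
C(h, b) = -4 + b
l(o) = -4 + o² + 33*o (l(o) = (o² + 32*o) + (-4 + o) = -4 + o² + 33*o)
-836/l(23) = -836/(-4 + 23² + 33*23) = -836/(-4 + 529 + 759) = -836/1284 = -836*1/1284 = -209/321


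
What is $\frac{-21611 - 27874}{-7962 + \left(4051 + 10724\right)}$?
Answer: $- \frac{16495}{2271} \approx -7.2633$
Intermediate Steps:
$\frac{-21611 - 27874}{-7962 + \left(4051 + 10724\right)} = - \frac{49485}{-7962 + 14775} = - \frac{49485}{6813} = \left(-49485\right) \frac{1}{6813} = - \frac{16495}{2271}$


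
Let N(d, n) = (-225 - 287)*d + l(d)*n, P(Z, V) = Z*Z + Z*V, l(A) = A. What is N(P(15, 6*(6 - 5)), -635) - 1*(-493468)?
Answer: 132163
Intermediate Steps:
P(Z, V) = Z² + V*Z
N(d, n) = -512*d + d*n (N(d, n) = (-225 - 287)*d + d*n = -512*d + d*n)
N(P(15, 6*(6 - 5)), -635) - 1*(-493468) = (15*(6*(6 - 5) + 15))*(-512 - 635) - 1*(-493468) = (15*(6*1 + 15))*(-1147) + 493468 = (15*(6 + 15))*(-1147) + 493468 = (15*21)*(-1147) + 493468 = 315*(-1147) + 493468 = -361305 + 493468 = 132163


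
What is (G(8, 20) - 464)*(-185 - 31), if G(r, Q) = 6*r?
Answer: 89856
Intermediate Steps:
(G(8, 20) - 464)*(-185 - 31) = (6*8 - 464)*(-185 - 31) = (48 - 464)*(-216) = -416*(-216) = 89856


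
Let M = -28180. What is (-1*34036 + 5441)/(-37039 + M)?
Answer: 4085/9317 ≈ 0.43845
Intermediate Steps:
(-1*34036 + 5441)/(-37039 + M) = (-1*34036 + 5441)/(-37039 - 28180) = (-34036 + 5441)/(-65219) = -28595*(-1/65219) = 4085/9317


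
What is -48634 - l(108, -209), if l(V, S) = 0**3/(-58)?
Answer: -48634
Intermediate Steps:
l(V, S) = 0 (l(V, S) = 0*(-1/58) = 0)
-48634 - l(108, -209) = -48634 - 1*0 = -48634 + 0 = -48634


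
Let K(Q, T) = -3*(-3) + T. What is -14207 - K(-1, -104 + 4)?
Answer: -14116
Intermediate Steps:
K(Q, T) = 9 + T
-14207 - K(-1, -104 + 4) = -14207 - (9 + (-104 + 4)) = -14207 - (9 - 100) = -14207 - 1*(-91) = -14207 + 91 = -14116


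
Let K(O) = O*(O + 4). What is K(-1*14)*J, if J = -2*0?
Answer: 0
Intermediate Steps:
J = 0
K(O) = O*(4 + O)
K(-1*14)*J = ((-1*14)*(4 - 1*14))*0 = -14*(4 - 14)*0 = -14*(-10)*0 = 140*0 = 0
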